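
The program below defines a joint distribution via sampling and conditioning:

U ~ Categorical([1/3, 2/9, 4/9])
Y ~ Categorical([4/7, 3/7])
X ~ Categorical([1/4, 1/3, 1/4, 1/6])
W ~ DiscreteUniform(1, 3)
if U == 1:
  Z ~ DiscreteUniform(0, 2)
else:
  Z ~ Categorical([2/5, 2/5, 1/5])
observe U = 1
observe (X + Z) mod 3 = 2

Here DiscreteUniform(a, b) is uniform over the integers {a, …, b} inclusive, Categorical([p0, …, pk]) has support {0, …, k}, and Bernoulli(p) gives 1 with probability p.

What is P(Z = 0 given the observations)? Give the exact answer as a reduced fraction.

P(Z = 0 | obs) = 1/4

Enumerate traces; 24 have nonzero weight after conditioning:
  (U=1, Y=0, X=0, W=1, Z=2) weight 2/567
  (U=1, Y=0, X=0, W=2, Z=2) weight 2/567
  (U=1, Y=0, X=0, W=3, Z=2) weight 2/567
  (U=1, Y=0, X=1, W=1, Z=1) weight 8/1701
  (U=1, Y=0, X=1, W=2, Z=1) weight 8/1701
  (U=1, Y=0, X=1, W=3, Z=1) weight 8/1701
  (U=1, Y=0, X=2, W=1, Z=0) weight 2/567
  (U=1, Y=0, X=2, W=2, Z=0) weight 2/567
  … 16 more
Group by Z:
  weight(Z=0) = 1/54
  weight(Z=1) = 2/81
  weight(Z=2) = 5/162
Total weight = 1/54 + 2/81 + 5/162 = 2/27
P(Z=0 | obs) = 1/54 / 2/27 = 1/4
P(Z=1 | obs) = 2/81 / 2/27 = 1/3
P(Z=2 | obs) = 5/162 / 2/27 = 5/12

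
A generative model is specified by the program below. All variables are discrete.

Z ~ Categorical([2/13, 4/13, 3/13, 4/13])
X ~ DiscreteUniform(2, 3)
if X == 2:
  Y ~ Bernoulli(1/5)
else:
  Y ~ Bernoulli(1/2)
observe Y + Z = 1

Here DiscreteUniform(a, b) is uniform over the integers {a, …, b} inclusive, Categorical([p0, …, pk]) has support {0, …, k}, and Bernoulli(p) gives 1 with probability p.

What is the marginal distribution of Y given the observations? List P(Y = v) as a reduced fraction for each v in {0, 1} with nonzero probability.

P(Y=0) = 26/33, P(Y=1) = 7/33

Enumerate traces; 4 have nonzero weight after conditioning:
  (Z=0, X=2, Y=1) weight 1/65
  (Z=0, X=3, Y=1) weight 1/26
  (Z=1, X=2, Y=0) weight 8/65
  (Z=1, X=3, Y=0) weight 1/13
Group by Y:
  weight(Y=0) = 1/5
  weight(Y=1) = 7/130
Total weight = 1/5 + 7/130 = 33/130
P(Y=0 | obs) = 1/5 / 33/130 = 26/33
P(Y=1 | obs) = 7/130 / 33/130 = 7/33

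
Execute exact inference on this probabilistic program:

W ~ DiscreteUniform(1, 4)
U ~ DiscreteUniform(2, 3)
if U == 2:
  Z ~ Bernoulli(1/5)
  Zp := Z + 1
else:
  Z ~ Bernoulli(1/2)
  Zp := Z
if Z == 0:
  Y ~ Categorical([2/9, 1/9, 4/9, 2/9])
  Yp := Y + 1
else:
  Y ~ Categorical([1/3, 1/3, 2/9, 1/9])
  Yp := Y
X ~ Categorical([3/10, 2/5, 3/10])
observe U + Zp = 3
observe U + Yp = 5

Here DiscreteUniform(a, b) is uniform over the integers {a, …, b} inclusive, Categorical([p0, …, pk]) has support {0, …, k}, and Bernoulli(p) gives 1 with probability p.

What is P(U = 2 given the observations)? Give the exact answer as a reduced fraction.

P(U = 2 | obs) = 32/37

Enumerate traces; 24 have nonzero weight after conditioning:
  (W=1, U=2, Z=0, Y=2, X=0) weight 1/75
  (W=1, U=2, Z=0, Y=2, X=1) weight 4/225
  (W=1, U=2, Z=0, Y=2, X=2) weight 1/75
  (W=1, U=3, Z=0, Y=1, X=0) weight 1/480
  (W=1, U=3, Z=0, Y=1, X=1) weight 1/360
  (W=1, U=3, Z=0, Y=1, X=2) weight 1/480
  (W=2, U=2, Z=0, Y=2, X=0) weight 1/75
  (W=2, U=2, Z=0, Y=2, X=1) weight 4/225
  … 16 more
Group by U:
  weight(U=2) = 8/45
  weight(U=3) = 1/36
Total weight = 8/45 + 1/36 = 37/180
P(U=2 | obs) = 8/45 / 37/180 = 32/37
P(U=3 | obs) = 1/36 / 37/180 = 5/37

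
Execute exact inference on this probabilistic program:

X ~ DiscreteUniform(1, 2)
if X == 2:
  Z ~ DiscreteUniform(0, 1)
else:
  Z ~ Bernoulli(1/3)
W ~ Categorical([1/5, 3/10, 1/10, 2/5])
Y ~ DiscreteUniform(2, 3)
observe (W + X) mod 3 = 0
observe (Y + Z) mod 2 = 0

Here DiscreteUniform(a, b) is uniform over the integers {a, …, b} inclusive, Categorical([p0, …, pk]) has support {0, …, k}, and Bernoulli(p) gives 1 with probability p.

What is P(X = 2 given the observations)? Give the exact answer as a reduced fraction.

P(X = 2 | obs) = 3/4

Enumerate traces; 4 have nonzero weight after conditioning:
  (X=1, Z=0, W=2, Y=2) weight 1/60
  (X=1, Z=1, W=2, Y=3) weight 1/120
  (X=2, Z=0, W=1, Y=2) weight 3/80
  (X=2, Z=1, W=1, Y=3) weight 3/80
Group by X:
  weight(X=1) = 1/40
  weight(X=2) = 3/40
Total weight = 1/40 + 3/40 = 1/10
P(X=1 | obs) = 1/40 / 1/10 = 1/4
P(X=2 | obs) = 3/40 / 1/10 = 3/4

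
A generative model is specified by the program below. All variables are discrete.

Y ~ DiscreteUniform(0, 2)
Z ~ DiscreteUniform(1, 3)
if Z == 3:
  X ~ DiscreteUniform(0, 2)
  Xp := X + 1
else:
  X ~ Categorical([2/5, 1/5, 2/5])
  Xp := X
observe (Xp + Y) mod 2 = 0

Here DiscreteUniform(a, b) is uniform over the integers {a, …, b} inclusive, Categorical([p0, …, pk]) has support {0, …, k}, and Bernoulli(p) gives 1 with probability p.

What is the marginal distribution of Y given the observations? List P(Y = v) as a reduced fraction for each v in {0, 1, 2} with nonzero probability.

P(Y=0) = 29/74, P(Y=1) = 8/37, P(Y=2) = 29/74

Enumerate traces; 14 have nonzero weight after conditioning:
  (Y=0, Z=1, X=0) weight 2/45
  (Y=0, Z=1, X=2) weight 2/45
  (Y=0, Z=2, X=0) weight 2/45
  (Y=0, Z=2, X=2) weight 2/45
  (Y=0, Z=3, X=1) weight 1/27
  (Y=1, Z=1, X=1) weight 1/45
  (Y=1, Z=2, X=1) weight 1/45
  (Y=1, Z=3, X=0) weight 1/27
  (Y=2, Z=1, X=0) weight 2/45
  … 5 more
Group by Y:
  weight(Y=0) = 29/135
  weight(Y=1) = 16/135
  weight(Y=2) = 29/135
Total weight = 29/135 + 16/135 + 29/135 = 74/135
P(Y=0 | obs) = 29/135 / 74/135 = 29/74
P(Y=1 | obs) = 16/135 / 74/135 = 8/37
P(Y=2 | obs) = 29/135 / 74/135 = 29/74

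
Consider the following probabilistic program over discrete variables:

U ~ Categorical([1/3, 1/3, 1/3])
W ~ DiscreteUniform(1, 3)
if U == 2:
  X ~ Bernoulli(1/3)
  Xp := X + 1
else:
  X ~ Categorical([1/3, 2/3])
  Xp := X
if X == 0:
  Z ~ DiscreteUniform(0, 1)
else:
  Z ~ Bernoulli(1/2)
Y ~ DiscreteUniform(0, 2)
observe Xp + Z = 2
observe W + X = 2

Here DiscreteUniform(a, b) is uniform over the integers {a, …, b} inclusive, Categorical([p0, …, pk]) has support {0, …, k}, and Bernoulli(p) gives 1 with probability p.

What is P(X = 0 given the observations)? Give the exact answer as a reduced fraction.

Enumerate traces; 12 have nonzero weight after conditioning:
  (U=0, W=1, X=1, Z=1, Y=0) weight 1/81
  (U=0, W=1, X=1, Z=1, Y=1) weight 1/81
  (U=0, W=1, X=1, Z=1, Y=2) weight 1/81
  (U=1, W=1, X=1, Z=1, Y=0) weight 1/81
  (U=1, W=1, X=1, Z=1, Y=1) weight 1/81
  (U=1, W=1, X=1, Z=1, Y=2) weight 1/81
  (U=2, W=1, X=1, Z=0, Y=0) weight 1/162
  (U=2, W=1, X=1, Z=0, Y=1) weight 1/162
  (U=2, W=2, X=0, Z=1, Y=0) weight 1/81
  … 3 more
Group by X:
  weight(X=0) = 1/27
  weight(X=1) = 5/54
Total weight = 1/27 + 5/54 = 7/54
P(X=0 | obs) = 1/27 / 7/54 = 2/7
P(X=1 | obs) = 5/54 / 7/54 = 5/7

P(X = 0 | obs) = 2/7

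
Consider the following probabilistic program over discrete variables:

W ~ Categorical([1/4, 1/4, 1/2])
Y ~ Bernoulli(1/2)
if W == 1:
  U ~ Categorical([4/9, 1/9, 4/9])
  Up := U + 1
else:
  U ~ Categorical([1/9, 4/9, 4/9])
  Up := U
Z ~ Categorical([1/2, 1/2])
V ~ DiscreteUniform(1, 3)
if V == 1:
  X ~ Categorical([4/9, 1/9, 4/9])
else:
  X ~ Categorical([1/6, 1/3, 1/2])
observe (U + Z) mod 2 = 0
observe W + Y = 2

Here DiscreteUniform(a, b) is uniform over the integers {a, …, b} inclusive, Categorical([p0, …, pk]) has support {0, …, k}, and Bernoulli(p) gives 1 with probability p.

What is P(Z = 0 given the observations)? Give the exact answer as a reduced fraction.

P(Z = 0 | obs) = 2/3

Enumerate traces; 54 have nonzero weight after conditioning:
  (W=1, Y=1, U=0, Z=0, V=1, X=0) weight 1/243
  (W=1, Y=1, U=0, Z=0, V=1, X=1) weight 1/972
  (W=1, Y=1, U=0, Z=0, V=1, X=2) weight 1/243
  (W=1, Y=1, U=0, Z=0, V=2, X=0) weight 1/648
  (W=1, Y=1, U=0, Z=0, V=2, X=1) weight 1/324
  (W=1, Y=1, U=0, Z=0, V=2, X=2) weight 1/216
  (W=1, Y=1, U=0, Z=0, V=3, X=0) weight 1/648
  (W=1, Y=1, U=0, Z=0, V=3, X=1) weight 1/324
  (W=1, Y=1, U=1, Z=1, V=1, X=0) weight 1/972
  … 45 more
Group by Z:
  weight(Z=0) = 1/8
  weight(Z=1) = 1/16
Total weight = 1/8 + 1/16 = 3/16
P(Z=0 | obs) = 1/8 / 3/16 = 2/3
P(Z=1 | obs) = 1/16 / 3/16 = 1/3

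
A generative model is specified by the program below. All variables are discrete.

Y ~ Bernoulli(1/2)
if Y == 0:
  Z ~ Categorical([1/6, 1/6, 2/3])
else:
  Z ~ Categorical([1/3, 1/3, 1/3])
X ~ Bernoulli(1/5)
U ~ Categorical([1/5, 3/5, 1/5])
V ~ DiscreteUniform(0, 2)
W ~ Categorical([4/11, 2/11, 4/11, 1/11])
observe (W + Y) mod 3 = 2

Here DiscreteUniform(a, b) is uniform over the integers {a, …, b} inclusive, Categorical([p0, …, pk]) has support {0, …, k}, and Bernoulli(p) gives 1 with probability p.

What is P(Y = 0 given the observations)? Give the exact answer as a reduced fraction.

Enumerate traces; 108 have nonzero weight after conditioning:
  (Y=0, Z=0, X=0, U=0, V=0, W=2) weight 4/2475
  (Y=0, Z=0, X=0, U=0, V=1, W=2) weight 4/2475
  (Y=0, Z=0, X=0, U=0, V=2, W=2) weight 4/2475
  (Y=0, Z=0, X=0, U=1, V=0, W=2) weight 4/825
  (Y=0, Z=0, X=0, U=1, V=1, W=2) weight 4/825
  (Y=0, Z=0, X=0, U=1, V=2, W=2) weight 4/825
  (Y=0, Z=0, X=0, U=2, V=0, W=2) weight 4/2475
  (Y=0, Z=0, X=0, U=2, V=1, W=2) weight 4/2475
  (Y=1, Z=0, X=0, U=0, V=0, W=1) weight 4/2475
  … 99 more
Group by Y:
  weight(Y=0) = 2/11
  weight(Y=1) = 1/11
Total weight = 2/11 + 1/11 = 3/11
P(Y=0 | obs) = 2/11 / 3/11 = 2/3
P(Y=1 | obs) = 1/11 / 3/11 = 1/3

P(Y = 0 | obs) = 2/3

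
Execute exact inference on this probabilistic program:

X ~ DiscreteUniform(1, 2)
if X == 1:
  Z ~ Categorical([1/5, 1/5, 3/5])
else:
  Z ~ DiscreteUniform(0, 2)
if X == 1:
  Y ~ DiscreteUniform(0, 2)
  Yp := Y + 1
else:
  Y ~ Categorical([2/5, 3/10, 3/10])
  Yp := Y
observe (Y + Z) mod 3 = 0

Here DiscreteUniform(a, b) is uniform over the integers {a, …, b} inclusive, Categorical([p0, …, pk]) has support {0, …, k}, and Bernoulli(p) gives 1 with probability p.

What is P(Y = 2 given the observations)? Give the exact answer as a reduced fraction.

P(Y = 2 | obs) = 1/4

Enumerate traces; 6 have nonzero weight after conditioning:
  (X=1, Z=0, Y=0) weight 1/30
  (X=1, Z=1, Y=2) weight 1/30
  (X=1, Z=2, Y=1) weight 1/10
  (X=2, Z=0, Y=0) weight 1/15
  (X=2, Z=1, Y=2) weight 1/20
  (X=2, Z=2, Y=1) weight 1/20
Group by Y:
  weight(Y=0) = 1/10
  weight(Y=1) = 3/20
  weight(Y=2) = 1/12
Total weight = 1/10 + 3/20 + 1/12 = 1/3
P(Y=0 | obs) = 1/10 / 1/3 = 3/10
P(Y=1 | obs) = 3/20 / 1/3 = 9/20
P(Y=2 | obs) = 1/12 / 1/3 = 1/4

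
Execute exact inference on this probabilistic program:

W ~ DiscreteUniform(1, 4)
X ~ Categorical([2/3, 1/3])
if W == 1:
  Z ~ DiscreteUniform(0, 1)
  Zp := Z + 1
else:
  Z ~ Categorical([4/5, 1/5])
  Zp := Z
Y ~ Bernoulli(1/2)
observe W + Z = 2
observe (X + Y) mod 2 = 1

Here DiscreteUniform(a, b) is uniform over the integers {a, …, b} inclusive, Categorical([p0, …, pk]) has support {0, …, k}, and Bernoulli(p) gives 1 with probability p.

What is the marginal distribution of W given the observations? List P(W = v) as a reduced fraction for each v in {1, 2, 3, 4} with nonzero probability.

Enumerate traces; 4 have nonzero weight after conditioning:
  (W=1, X=0, Z=1, Y=1) weight 1/24
  (W=1, X=1, Z=1, Y=0) weight 1/48
  (W=2, X=0, Z=0, Y=1) weight 1/15
  (W=2, X=1, Z=0, Y=0) weight 1/30
Group by W:
  weight(W=1) = 1/16
  weight(W=2) = 1/10
Total weight = 1/16 + 1/10 = 13/80
P(W=1 | obs) = 1/16 / 13/80 = 5/13
P(W=2 | obs) = 1/10 / 13/80 = 8/13

P(W=1) = 5/13, P(W=2) = 8/13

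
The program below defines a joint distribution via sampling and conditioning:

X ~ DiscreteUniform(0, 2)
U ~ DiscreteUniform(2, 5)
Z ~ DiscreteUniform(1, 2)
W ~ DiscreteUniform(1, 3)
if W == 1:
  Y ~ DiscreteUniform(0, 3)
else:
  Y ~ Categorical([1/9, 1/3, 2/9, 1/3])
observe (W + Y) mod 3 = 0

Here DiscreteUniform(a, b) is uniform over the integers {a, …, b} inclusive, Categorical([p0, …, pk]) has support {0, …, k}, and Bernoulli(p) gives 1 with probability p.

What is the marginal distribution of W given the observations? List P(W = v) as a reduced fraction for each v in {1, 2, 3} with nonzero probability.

Enumerate traces; 96 have nonzero weight after conditioning:
  (X=0, U=2, Z=1, W=1, Y=2) weight 1/288
  (X=0, U=2, Z=1, W=2, Y=1) weight 1/216
  (X=0, U=2, Z=1, W=3, Y=0) weight 1/648
  (X=0, U=2, Z=1, W=3, Y=3) weight 1/216
  (X=0, U=2, Z=2, W=1, Y=2) weight 1/288
  (X=0, U=2, Z=2, W=2, Y=1) weight 1/216
  (X=0, U=2, Z=2, W=3, Y=0) weight 1/648
  (X=0, U=2, Z=2, W=3, Y=3) weight 1/216
  … 88 more
Group by W:
  weight(W=1) = 1/12
  weight(W=2) = 1/9
  weight(W=3) = 4/27
Total weight = 1/12 + 1/9 + 4/27 = 37/108
P(W=1 | obs) = 1/12 / 37/108 = 9/37
P(W=2 | obs) = 1/9 / 37/108 = 12/37
P(W=3 | obs) = 4/27 / 37/108 = 16/37

P(W=1) = 9/37, P(W=2) = 12/37, P(W=3) = 16/37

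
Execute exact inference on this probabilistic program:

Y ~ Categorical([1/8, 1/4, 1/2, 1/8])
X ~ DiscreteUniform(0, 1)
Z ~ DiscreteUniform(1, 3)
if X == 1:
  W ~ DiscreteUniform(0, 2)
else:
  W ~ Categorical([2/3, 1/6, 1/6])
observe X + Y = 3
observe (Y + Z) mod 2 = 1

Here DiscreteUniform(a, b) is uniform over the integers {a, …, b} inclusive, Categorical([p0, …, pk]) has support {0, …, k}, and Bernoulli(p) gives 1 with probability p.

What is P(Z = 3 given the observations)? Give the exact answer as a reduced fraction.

Enumerate traces; 9 have nonzero weight after conditioning:
  (Y=2, X=1, Z=1, W=0) weight 1/36
  (Y=2, X=1, Z=1, W=1) weight 1/36
  (Y=2, X=1, Z=1, W=2) weight 1/36
  (Y=2, X=1, Z=3, W=0) weight 1/36
  (Y=2, X=1, Z=3, W=1) weight 1/36
  (Y=2, X=1, Z=3, W=2) weight 1/36
  (Y=3, X=0, Z=2, W=0) weight 1/72
  (Y=3, X=0, Z=2, W=1) weight 1/288
  … 1 more
Group by Z:
  weight(Z=1) = 1/12
  weight(Z=2) = 1/48
  weight(Z=3) = 1/12
Total weight = 1/12 + 1/48 + 1/12 = 3/16
P(Z=1 | obs) = 1/12 / 3/16 = 4/9
P(Z=2 | obs) = 1/48 / 3/16 = 1/9
P(Z=3 | obs) = 1/12 / 3/16 = 4/9

P(Z = 3 | obs) = 4/9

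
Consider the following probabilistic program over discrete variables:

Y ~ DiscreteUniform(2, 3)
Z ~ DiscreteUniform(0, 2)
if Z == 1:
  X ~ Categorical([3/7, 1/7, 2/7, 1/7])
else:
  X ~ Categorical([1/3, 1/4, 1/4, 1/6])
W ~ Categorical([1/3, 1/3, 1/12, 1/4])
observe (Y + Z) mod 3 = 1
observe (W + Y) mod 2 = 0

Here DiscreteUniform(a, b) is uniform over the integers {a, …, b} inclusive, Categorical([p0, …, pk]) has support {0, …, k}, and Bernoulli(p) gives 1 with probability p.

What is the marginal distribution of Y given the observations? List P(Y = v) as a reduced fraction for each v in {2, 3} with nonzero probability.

P(Y=2) = 5/12, P(Y=3) = 7/12

Enumerate traces; 16 have nonzero weight after conditioning:
  (Y=2, Z=2, X=0, W=0) weight 1/54
  (Y=2, Z=2, X=0, W=2) weight 1/216
  (Y=2, Z=2, X=1, W=0) weight 1/72
  (Y=2, Z=2, X=1, W=2) weight 1/288
  (Y=2, Z=2, X=2, W=0) weight 1/72
  (Y=2, Z=2, X=2, W=2) weight 1/288
  (Y=2, Z=2, X=3, W=0) weight 1/108
  (Y=2, Z=2, X=3, W=2) weight 1/432
  (Y=3, Z=1, X=0, W=1) weight 1/42
  … 7 more
Group by Y:
  weight(Y=2) = 5/72
  weight(Y=3) = 7/72
Total weight = 5/72 + 7/72 = 1/6
P(Y=2 | obs) = 5/72 / 1/6 = 5/12
P(Y=3 | obs) = 7/72 / 1/6 = 7/12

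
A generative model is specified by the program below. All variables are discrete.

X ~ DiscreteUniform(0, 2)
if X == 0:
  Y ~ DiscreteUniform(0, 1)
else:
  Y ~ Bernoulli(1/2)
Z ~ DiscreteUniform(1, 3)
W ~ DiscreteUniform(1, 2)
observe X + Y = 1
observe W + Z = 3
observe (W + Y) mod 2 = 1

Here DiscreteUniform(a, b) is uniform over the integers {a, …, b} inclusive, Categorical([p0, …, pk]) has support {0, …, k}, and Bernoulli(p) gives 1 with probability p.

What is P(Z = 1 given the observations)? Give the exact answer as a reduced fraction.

P(Z = 1 | obs) = 1/2

Enumerate traces; 2 have nonzero weight after conditioning:
  (X=0, Y=1, Z=1, W=2) weight 1/36
  (X=1, Y=0, Z=2, W=1) weight 1/36
Group by Z:
  weight(Z=1) = 1/36
  weight(Z=2) = 1/36
Total weight = 1/36 + 1/36 = 1/18
P(Z=1 | obs) = 1/36 / 1/18 = 1/2
P(Z=2 | obs) = 1/36 / 1/18 = 1/2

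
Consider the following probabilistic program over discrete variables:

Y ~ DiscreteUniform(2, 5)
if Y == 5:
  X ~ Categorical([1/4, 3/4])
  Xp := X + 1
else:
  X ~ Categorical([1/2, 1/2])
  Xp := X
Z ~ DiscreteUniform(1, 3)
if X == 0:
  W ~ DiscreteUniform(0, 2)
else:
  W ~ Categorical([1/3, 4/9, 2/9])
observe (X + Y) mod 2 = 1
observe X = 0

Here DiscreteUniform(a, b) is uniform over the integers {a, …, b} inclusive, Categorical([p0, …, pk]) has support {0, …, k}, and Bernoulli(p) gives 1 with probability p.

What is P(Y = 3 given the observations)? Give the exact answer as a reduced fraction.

Enumerate traces; 18 have nonzero weight after conditioning:
  (Y=3, X=0, Z=1, W=0) weight 1/72
  (Y=3, X=0, Z=1, W=1) weight 1/72
  (Y=3, X=0, Z=1, W=2) weight 1/72
  (Y=3, X=0, Z=2, W=0) weight 1/72
  (Y=3, X=0, Z=2, W=1) weight 1/72
  (Y=3, X=0, Z=2, W=2) weight 1/72
  (Y=3, X=0, Z=3, W=0) weight 1/72
  (Y=3, X=0, Z=3, W=1) weight 1/72
  (Y=5, X=0, Z=1, W=0) weight 1/144
  … 9 more
Group by Y:
  weight(Y=3) = 1/8
  weight(Y=5) = 1/16
Total weight = 1/8 + 1/16 = 3/16
P(Y=3 | obs) = 1/8 / 3/16 = 2/3
P(Y=5 | obs) = 1/16 / 3/16 = 1/3

P(Y = 3 | obs) = 2/3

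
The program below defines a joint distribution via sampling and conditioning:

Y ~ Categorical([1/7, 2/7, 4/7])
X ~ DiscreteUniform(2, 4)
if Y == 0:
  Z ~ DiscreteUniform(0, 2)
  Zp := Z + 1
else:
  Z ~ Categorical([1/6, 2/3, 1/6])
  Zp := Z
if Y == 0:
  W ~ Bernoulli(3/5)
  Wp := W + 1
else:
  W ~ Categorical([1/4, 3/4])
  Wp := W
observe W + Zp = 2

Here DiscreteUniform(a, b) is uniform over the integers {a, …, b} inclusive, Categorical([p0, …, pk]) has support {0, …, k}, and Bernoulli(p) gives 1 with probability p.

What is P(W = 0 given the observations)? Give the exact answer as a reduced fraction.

Enumerate traces; 18 have nonzero weight after conditioning:
  (Y=0, X=2, Z=0, W=1) weight 1/105
  (Y=0, X=2, Z=1, W=0) weight 2/315
  (Y=0, X=3, Z=0, W=1) weight 1/105
  (Y=0, X=3, Z=1, W=0) weight 2/315
  (Y=0, X=4, Z=0, W=1) weight 1/105
  (Y=0, X=4, Z=1, W=0) weight 2/315
  (Y=1, X=2, Z=1, W=1) weight 1/21
  (Y=1, X=2, Z=2, W=0) weight 1/252
  … 10 more
Group by W:
  weight(W=0) = 23/420
  weight(W=1) = 16/35
Total weight = 23/420 + 16/35 = 43/84
P(W=0 | obs) = 23/420 / 43/84 = 23/215
P(W=1 | obs) = 16/35 / 43/84 = 192/215

P(W = 0 | obs) = 23/215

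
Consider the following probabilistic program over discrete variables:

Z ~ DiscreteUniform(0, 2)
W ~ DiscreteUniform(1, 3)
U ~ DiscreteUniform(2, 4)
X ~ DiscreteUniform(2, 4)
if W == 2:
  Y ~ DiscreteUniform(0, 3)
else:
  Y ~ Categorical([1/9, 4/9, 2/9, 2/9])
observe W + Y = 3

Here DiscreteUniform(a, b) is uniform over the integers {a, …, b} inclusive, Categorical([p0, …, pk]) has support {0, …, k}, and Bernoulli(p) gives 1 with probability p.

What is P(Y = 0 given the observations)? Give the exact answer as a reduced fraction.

Enumerate traces; 81 have nonzero weight after conditioning:
  (Z=0, W=1, U=2, X=2, Y=2) weight 2/729
  (Z=0, W=1, U=2, X=3, Y=2) weight 2/729
  (Z=0, W=1, U=2, X=4, Y=2) weight 2/729
  (Z=0, W=1, U=3, X=2, Y=2) weight 2/729
  (Z=0, W=1, U=3, X=3, Y=2) weight 2/729
  (Z=0, W=1, U=3, X=4, Y=2) weight 2/729
  (Z=0, W=1, U=4, X=2, Y=2) weight 2/729
  (Z=0, W=1, U=4, X=3, Y=2) weight 2/729
  (Z=0, W=2, U=2, X=2, Y=1) weight 1/324
  (Z=0, W=3, U=2, X=2, Y=0) weight 1/729
  … 71 more
Group by Y:
  weight(Y=0) = 1/27
  weight(Y=1) = 1/12
  weight(Y=2) = 2/27
Total weight = 1/27 + 1/12 + 2/27 = 7/36
P(Y=0 | obs) = 1/27 / 7/36 = 4/21
P(Y=1 | obs) = 1/12 / 7/36 = 3/7
P(Y=2 | obs) = 2/27 / 7/36 = 8/21

P(Y = 0 | obs) = 4/21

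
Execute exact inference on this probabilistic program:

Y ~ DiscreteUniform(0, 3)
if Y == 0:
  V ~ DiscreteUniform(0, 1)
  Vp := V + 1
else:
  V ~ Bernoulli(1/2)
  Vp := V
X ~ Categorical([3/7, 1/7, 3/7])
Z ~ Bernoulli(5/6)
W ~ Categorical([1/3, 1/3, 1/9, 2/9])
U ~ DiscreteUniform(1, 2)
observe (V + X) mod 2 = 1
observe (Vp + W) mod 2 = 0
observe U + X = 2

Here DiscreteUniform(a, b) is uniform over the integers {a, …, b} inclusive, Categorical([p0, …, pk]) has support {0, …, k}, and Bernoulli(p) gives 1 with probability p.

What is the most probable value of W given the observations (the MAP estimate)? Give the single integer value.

Enumerate traces; 32 have nonzero weight after conditioning:
  (Y=0, V=0, X=1, Z=0, W=1, U=1) weight 1/2016
  (Y=0, V=0, X=1, Z=0, W=3, U=1) weight 1/3024
  (Y=0, V=0, X=1, Z=1, W=1, U=1) weight 5/2016
  (Y=0, V=0, X=1, Z=1, W=3, U=1) weight 5/3024
  (Y=0, V=1, X=0, Z=0, W=0, U=2) weight 1/672
  (Y=0, V=1, X=0, Z=0, W=2, U=2) weight 1/2016
  (Y=0, V=1, X=0, Z=1, W=0, U=2) weight 5/672
  (Y=0, V=1, X=0, Z=1, W=2, U=2) weight 5/2016
  … 24 more
Group by W:
  weight(W=0) = 1/56
  weight(W=1) = 5/168
  weight(W=2) = 1/168
  weight(W=3) = 5/252
Total weight = 1/56 + 5/168 + 1/168 + 5/252 = 37/504
P(W=0 | obs) = 1/56 / 37/504 = 9/37
P(W=1 | obs) = 5/168 / 37/504 = 15/37
P(W=2 | obs) = 1/168 / 37/504 = 3/37
P(W=3 | obs) = 5/252 / 37/504 = 10/37
argmax = 1

argmax_v P(W = v | obs) = 1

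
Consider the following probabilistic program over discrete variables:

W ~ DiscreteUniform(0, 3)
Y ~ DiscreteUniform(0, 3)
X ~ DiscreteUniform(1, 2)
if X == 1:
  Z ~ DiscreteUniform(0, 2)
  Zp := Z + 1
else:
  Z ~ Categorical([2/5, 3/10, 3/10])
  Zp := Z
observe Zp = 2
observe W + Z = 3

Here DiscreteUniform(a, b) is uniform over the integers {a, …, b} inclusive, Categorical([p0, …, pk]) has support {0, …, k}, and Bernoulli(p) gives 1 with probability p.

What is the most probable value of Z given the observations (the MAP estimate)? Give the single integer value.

Enumerate traces; 8 have nonzero weight after conditioning:
  (W=1, Y=0, X=2, Z=2) weight 3/320
  (W=1, Y=1, X=2, Z=2) weight 3/320
  (W=1, Y=2, X=2, Z=2) weight 3/320
  (W=1, Y=3, X=2, Z=2) weight 3/320
  (W=2, Y=0, X=1, Z=1) weight 1/96
  (W=2, Y=1, X=1, Z=1) weight 1/96
  (W=2, Y=2, X=1, Z=1) weight 1/96
  (W=2, Y=3, X=1, Z=1) weight 1/96
Group by Z:
  weight(Z=1) = 1/24
  weight(Z=2) = 3/80
Total weight = 1/24 + 3/80 = 19/240
P(Z=1 | obs) = 1/24 / 19/240 = 10/19
P(Z=2 | obs) = 3/80 / 19/240 = 9/19
argmax = 1

argmax_v P(Z = v | obs) = 1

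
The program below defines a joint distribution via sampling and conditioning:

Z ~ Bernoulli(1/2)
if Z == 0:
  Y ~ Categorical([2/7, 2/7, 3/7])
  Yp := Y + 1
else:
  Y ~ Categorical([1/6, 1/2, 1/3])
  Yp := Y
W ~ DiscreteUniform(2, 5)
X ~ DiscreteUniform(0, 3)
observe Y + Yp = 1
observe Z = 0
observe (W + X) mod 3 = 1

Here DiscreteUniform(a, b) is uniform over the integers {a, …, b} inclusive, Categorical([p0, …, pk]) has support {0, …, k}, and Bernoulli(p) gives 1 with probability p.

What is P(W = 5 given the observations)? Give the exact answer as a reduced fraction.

Enumerate traces; 5 have nonzero weight after conditioning:
  (Z=0, Y=0, W=2, X=2) weight 1/112
  (Z=0, Y=0, W=3, X=1) weight 1/112
  (Z=0, Y=0, W=4, X=0) weight 1/112
  (Z=0, Y=0, W=4, X=3) weight 1/112
  (Z=0, Y=0, W=5, X=2) weight 1/112
Group by W:
  weight(W=2) = 1/112
  weight(W=3) = 1/112
  weight(W=4) = 1/56
  weight(W=5) = 1/112
Total weight = 1/112 + 1/112 + 1/56 + 1/112 = 5/112
P(W=2 | obs) = 1/112 / 5/112 = 1/5
P(W=3 | obs) = 1/112 / 5/112 = 1/5
P(W=4 | obs) = 1/56 / 5/112 = 2/5
P(W=5 | obs) = 1/112 / 5/112 = 1/5

P(W = 5 | obs) = 1/5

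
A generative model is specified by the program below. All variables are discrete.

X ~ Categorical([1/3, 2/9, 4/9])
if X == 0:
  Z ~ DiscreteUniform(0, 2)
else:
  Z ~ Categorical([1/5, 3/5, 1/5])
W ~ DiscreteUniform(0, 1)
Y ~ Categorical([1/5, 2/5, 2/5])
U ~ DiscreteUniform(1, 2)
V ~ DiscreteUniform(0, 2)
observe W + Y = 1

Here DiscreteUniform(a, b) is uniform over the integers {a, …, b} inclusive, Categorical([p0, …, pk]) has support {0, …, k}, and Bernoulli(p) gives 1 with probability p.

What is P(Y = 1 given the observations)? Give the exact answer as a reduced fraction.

Enumerate traces; 108 have nonzero weight after conditioning:
  (X=0, Z=0, W=0, Y=1, U=1, V=0) weight 1/270
  (X=0, Z=0, W=0, Y=1, U=1, V=1) weight 1/270
  (X=0, Z=0, W=0, Y=1, U=1, V=2) weight 1/270
  (X=0, Z=0, W=0, Y=1, U=2, V=0) weight 1/270
  (X=0, Z=0, W=0, Y=1, U=2, V=1) weight 1/270
  (X=0, Z=0, W=0, Y=1, U=2, V=2) weight 1/270
  (X=0, Z=0, W=1, Y=0, U=1, V=0) weight 1/540
  (X=0, Z=0, W=1, Y=0, U=1, V=1) weight 1/540
  … 100 more
Group by Y:
  weight(Y=0) = 1/10
  weight(Y=1) = 1/5
Total weight = 1/10 + 1/5 = 3/10
P(Y=0 | obs) = 1/10 / 3/10 = 1/3
P(Y=1 | obs) = 1/5 / 3/10 = 2/3

P(Y = 1 | obs) = 2/3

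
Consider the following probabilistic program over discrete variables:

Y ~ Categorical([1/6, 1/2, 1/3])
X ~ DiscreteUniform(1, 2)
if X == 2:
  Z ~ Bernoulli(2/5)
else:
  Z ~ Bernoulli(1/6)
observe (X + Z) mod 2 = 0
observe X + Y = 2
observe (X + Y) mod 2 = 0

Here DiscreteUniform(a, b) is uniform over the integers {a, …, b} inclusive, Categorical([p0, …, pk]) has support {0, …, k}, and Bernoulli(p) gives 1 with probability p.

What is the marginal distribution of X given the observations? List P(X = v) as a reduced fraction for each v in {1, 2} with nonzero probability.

P(X=1) = 5/11, P(X=2) = 6/11

Enumerate traces; 2 have nonzero weight after conditioning:
  (Y=0, X=2, Z=0) weight 1/20
  (Y=1, X=1, Z=1) weight 1/24
Group by X:
  weight(X=1) = 1/24
  weight(X=2) = 1/20
Total weight = 1/24 + 1/20 = 11/120
P(X=1 | obs) = 1/24 / 11/120 = 5/11
P(X=2 | obs) = 1/20 / 11/120 = 6/11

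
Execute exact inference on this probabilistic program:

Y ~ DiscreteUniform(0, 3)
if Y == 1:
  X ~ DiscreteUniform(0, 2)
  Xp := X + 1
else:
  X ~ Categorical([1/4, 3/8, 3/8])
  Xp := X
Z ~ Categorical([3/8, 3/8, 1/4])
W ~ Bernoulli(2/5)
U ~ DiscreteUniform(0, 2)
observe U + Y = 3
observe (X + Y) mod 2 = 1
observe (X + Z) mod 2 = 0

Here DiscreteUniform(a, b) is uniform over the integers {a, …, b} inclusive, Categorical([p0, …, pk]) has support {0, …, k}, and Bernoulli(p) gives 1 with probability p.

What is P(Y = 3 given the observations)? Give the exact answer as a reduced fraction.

P(Y = 3 | obs) = 75/182

Enumerate traces; 18 have nonzero weight after conditioning:
  (Y=1, X=0, Z=0, W=0, U=2) weight 1/160
  (Y=1, X=0, Z=0, W=1, U=2) weight 1/240
  (Y=1, X=0, Z=2, W=0, U=2) weight 1/240
  (Y=1, X=0, Z=2, W=1, U=2) weight 1/360
  (Y=1, X=2, Z=0, W=0, U=2) weight 1/160
  (Y=1, X=2, Z=0, W=1, U=2) weight 1/240
  (Y=1, X=2, Z=2, W=0, U=2) weight 1/240
  (Y=1, X=2, Z=2, W=1, U=2) weight 1/360
  (Y=2, X=1, Z=1, W=0, U=1) weight 9/1280
  (Y=3, X=0, Z=0, W=0, U=0) weight 3/640
  … 8 more
Group by Y:
  weight(Y=1) = 5/144
  weight(Y=2) = 3/256
  weight(Y=3) = 25/768
Total weight = 5/144 + 3/256 + 25/768 = 91/1152
P(Y=1 | obs) = 5/144 / 91/1152 = 40/91
P(Y=2 | obs) = 3/256 / 91/1152 = 27/182
P(Y=3 | obs) = 25/768 / 91/1152 = 75/182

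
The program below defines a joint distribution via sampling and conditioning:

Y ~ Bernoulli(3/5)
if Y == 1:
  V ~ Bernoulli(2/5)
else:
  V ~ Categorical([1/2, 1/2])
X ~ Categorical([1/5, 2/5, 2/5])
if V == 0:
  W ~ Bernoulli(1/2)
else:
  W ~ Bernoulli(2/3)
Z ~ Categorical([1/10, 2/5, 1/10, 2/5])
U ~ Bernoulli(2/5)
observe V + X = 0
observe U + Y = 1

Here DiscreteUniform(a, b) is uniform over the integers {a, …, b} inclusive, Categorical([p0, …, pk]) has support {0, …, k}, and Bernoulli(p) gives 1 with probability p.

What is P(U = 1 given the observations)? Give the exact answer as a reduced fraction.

P(U = 1 | obs) = 10/37

Enumerate traces; 16 have nonzero weight after conditioning:
  (Y=0, V=0, X=0, W=0, Z=0, U=1) weight 1/1250
  (Y=0, V=0, X=0, W=0, Z=1, U=1) weight 2/625
  (Y=0, V=0, X=0, W=0, Z=2, U=1) weight 1/1250
  (Y=0, V=0, X=0, W=0, Z=3, U=1) weight 2/625
  (Y=0, V=0, X=0, W=1, Z=0, U=1) weight 1/1250
  (Y=0, V=0, X=0, W=1, Z=1, U=1) weight 2/625
  (Y=0, V=0, X=0, W=1, Z=2, U=1) weight 1/1250
  (Y=0, V=0, X=0, W=1, Z=3, U=1) weight 2/625
  (Y=1, V=0, X=0, W=0, Z=0, U=0) weight 27/12500
  … 7 more
Group by U:
  weight(U=0) = 27/625
  weight(U=1) = 2/125
Total weight = 27/625 + 2/125 = 37/625
P(U=0 | obs) = 27/625 / 37/625 = 27/37
P(U=1 | obs) = 2/125 / 37/625 = 10/37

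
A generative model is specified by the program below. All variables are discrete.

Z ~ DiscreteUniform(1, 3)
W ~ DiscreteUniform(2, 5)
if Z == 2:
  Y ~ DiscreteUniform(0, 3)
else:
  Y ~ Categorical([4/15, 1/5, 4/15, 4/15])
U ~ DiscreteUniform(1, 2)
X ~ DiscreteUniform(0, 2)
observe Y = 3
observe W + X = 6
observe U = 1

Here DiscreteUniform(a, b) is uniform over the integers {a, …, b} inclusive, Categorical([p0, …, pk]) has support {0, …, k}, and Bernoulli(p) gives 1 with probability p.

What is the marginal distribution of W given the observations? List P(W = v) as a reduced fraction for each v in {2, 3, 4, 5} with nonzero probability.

Enumerate traces; 6 have nonzero weight after conditioning:
  (Z=1, W=4, Y=3, U=1, X=2) weight 1/270
  (Z=1, W=5, Y=3, U=1, X=1) weight 1/270
  (Z=2, W=4, Y=3, U=1, X=2) weight 1/288
  (Z=2, W=5, Y=3, U=1, X=1) weight 1/288
  (Z=3, W=4, Y=3, U=1, X=2) weight 1/270
  (Z=3, W=5, Y=3, U=1, X=1) weight 1/270
Group by W:
  weight(W=4) = 47/4320
  weight(W=5) = 47/4320
Total weight = 47/4320 + 47/4320 = 47/2160
P(W=4 | obs) = 47/4320 / 47/2160 = 1/2
P(W=5 | obs) = 47/4320 / 47/2160 = 1/2

P(W=4) = 1/2, P(W=5) = 1/2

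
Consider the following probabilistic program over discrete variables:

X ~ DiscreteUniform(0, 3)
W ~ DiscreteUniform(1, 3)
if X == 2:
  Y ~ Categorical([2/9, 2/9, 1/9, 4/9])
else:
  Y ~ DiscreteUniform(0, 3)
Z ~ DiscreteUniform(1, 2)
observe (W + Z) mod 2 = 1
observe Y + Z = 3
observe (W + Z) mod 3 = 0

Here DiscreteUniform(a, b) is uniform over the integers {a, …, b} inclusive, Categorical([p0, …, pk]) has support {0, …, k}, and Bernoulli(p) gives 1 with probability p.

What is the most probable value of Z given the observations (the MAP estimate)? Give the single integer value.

Enumerate traces; 8 have nonzero weight after conditioning:
  (X=0, W=1, Y=1, Z=2) weight 1/96
  (X=0, W=2, Y=2, Z=1) weight 1/96
  (X=1, W=1, Y=1, Z=2) weight 1/96
  (X=1, W=2, Y=2, Z=1) weight 1/96
  (X=2, W=1, Y=1, Z=2) weight 1/108
  (X=2, W=2, Y=2, Z=1) weight 1/216
  (X=3, W=1, Y=1, Z=2) weight 1/96
  (X=3, W=2, Y=2, Z=1) weight 1/96
Group by Z:
  weight(Z=1) = 31/864
  weight(Z=2) = 35/864
Total weight = 31/864 + 35/864 = 11/144
P(Z=1 | obs) = 31/864 / 11/144 = 31/66
P(Z=2 | obs) = 35/864 / 11/144 = 35/66
argmax = 2

argmax_v P(Z = v | obs) = 2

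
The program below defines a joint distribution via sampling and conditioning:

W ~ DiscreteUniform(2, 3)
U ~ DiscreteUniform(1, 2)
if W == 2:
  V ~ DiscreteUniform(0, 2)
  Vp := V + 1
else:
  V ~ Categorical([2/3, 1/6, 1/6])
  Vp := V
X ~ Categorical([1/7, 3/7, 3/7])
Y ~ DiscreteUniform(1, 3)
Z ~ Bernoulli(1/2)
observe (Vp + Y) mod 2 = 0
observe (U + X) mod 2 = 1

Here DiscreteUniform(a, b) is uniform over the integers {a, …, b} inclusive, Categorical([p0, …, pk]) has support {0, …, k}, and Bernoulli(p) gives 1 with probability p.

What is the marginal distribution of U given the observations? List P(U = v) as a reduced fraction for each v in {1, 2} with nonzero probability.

Enumerate traces; 54 have nonzero weight after conditioning:
  (W=2, U=1, V=0, X=0, Y=1, Z=0) weight 1/504
  (W=2, U=1, V=0, X=0, Y=1, Z=1) weight 1/504
  (W=2, U=1, V=0, X=0, Y=3, Z=0) weight 1/504
  (W=2, U=1, V=0, X=0, Y=3, Z=1) weight 1/504
  (W=2, U=1, V=0, X=2, Y=1, Z=0) weight 1/168
  (W=2, U=1, V=0, X=2, Y=1, Z=1) weight 1/168
  (W=2, U=1, V=0, X=2, Y=3, Z=0) weight 1/168
  (W=2, U=1, V=0, X=2, Y=3, Z=1) weight 1/168
  (W=2, U=2, V=0, X=1, Y=1, Z=0) weight 1/168
  … 45 more
Group by U:
  weight(U=1) = 17/126
  weight(U=2) = 17/168
Total weight = 17/126 + 17/168 = 17/72
P(U=1 | obs) = 17/126 / 17/72 = 4/7
P(U=2 | obs) = 17/168 / 17/72 = 3/7

P(U=1) = 4/7, P(U=2) = 3/7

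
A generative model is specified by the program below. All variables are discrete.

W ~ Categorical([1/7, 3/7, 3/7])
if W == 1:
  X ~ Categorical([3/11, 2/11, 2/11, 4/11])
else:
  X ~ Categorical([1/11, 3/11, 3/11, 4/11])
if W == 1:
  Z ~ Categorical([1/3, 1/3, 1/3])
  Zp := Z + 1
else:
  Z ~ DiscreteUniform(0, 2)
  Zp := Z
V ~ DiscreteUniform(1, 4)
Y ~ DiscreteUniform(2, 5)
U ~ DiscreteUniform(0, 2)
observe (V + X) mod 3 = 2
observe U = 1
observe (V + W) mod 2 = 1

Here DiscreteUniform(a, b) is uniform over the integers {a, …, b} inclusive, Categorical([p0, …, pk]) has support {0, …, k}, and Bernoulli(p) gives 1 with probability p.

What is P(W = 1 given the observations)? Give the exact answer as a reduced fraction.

Enumerate traces; 84 have nonzero weight after conditioning:
  (W=0, X=1, Z=0, V=1, Y=2, U=1) weight 1/3696
  (W=0, X=1, Z=0, V=1, Y=3, U=1) weight 1/3696
  (W=0, X=1, Z=0, V=1, Y=4, U=1) weight 1/3696
  (W=0, X=1, Z=0, V=1, Y=5, U=1) weight 1/3696
  (W=0, X=1, Z=1, V=1, Y=2, U=1) weight 1/3696
  (W=0, X=1, Z=1, V=1, Y=3, U=1) weight 1/3696
  (W=0, X=1, Z=1, V=1, Y=4, U=1) weight 1/3696
  (W=0, X=1, Z=1, V=1, Y=5, U=1) weight 1/3696
  (W=1, X=0, Z=0, V=2, Y=2, U=1) weight 1/1232
  (W=2, X=1, Z=0, V=1, Y=2, U=1) weight 1/1232
  … 74 more
Group by W:
  weight(W=0) = 1/154
  weight(W=1) = 9/308
  weight(W=2) = 3/154
Total weight = 1/154 + 9/308 + 3/154 = 17/308
P(W=0 | obs) = 1/154 / 17/308 = 2/17
P(W=1 | obs) = 9/308 / 17/308 = 9/17
P(W=2 | obs) = 3/154 / 17/308 = 6/17

P(W = 1 | obs) = 9/17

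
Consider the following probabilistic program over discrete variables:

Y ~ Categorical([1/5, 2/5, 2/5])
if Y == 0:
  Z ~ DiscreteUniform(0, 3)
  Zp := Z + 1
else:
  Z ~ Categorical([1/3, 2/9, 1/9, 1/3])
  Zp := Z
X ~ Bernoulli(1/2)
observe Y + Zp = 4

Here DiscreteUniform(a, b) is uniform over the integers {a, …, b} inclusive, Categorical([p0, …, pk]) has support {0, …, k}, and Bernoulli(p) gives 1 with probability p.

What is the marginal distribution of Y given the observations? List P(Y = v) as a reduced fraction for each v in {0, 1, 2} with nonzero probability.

P(Y=0) = 9/41, P(Y=1) = 24/41, P(Y=2) = 8/41

Enumerate traces; 6 have nonzero weight after conditioning:
  (Y=0, Z=3, X=0) weight 1/40
  (Y=0, Z=3, X=1) weight 1/40
  (Y=1, Z=3, X=0) weight 1/15
  (Y=1, Z=3, X=1) weight 1/15
  (Y=2, Z=2, X=0) weight 1/45
  (Y=2, Z=2, X=1) weight 1/45
Group by Y:
  weight(Y=0) = 1/20
  weight(Y=1) = 2/15
  weight(Y=2) = 2/45
Total weight = 1/20 + 2/15 + 2/45 = 41/180
P(Y=0 | obs) = 1/20 / 41/180 = 9/41
P(Y=1 | obs) = 2/15 / 41/180 = 24/41
P(Y=2 | obs) = 2/45 / 41/180 = 8/41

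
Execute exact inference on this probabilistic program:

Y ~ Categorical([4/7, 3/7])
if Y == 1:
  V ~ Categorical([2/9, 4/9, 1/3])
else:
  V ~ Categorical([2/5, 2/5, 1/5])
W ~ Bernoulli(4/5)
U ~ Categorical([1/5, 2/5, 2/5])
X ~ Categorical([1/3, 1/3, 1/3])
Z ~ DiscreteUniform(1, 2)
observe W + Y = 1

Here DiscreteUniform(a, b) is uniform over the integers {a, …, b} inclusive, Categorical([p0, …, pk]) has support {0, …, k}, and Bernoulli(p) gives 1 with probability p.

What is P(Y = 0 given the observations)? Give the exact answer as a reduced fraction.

Enumerate traces; 108 have nonzero weight after conditioning:
  (Y=0, V=0, W=1, U=0, X=0, Z=1) weight 16/2625
  (Y=0, V=0, W=1, U=0, X=0, Z=2) weight 16/2625
  (Y=0, V=0, W=1, U=0, X=1, Z=1) weight 16/2625
  (Y=0, V=0, W=1, U=0, X=1, Z=2) weight 16/2625
  (Y=0, V=0, W=1, U=0, X=2, Z=1) weight 16/2625
  (Y=0, V=0, W=1, U=0, X=2, Z=2) weight 16/2625
  (Y=0, V=0, W=1, U=1, X=0, Z=1) weight 32/2625
  (Y=0, V=0, W=1, U=1, X=0, Z=2) weight 32/2625
  (Y=1, V=0, W=0, U=0, X=0, Z=1) weight 1/1575
  … 99 more
Group by Y:
  weight(Y=0) = 16/35
  weight(Y=1) = 3/35
Total weight = 16/35 + 3/35 = 19/35
P(Y=0 | obs) = 16/35 / 19/35 = 16/19
P(Y=1 | obs) = 3/35 / 19/35 = 3/19

P(Y = 0 | obs) = 16/19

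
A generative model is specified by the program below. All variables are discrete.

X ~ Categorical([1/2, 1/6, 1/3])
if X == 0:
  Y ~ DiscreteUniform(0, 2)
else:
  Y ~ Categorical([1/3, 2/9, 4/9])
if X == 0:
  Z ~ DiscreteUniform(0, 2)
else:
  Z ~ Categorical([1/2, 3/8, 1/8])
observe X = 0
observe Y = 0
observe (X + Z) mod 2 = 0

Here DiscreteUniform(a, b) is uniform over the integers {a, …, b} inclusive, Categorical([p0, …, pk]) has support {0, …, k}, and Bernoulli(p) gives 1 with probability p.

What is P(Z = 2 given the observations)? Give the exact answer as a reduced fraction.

Enumerate traces; 2 have nonzero weight after conditioning:
  (X=0, Y=0, Z=0) weight 1/18
  (X=0, Y=0, Z=2) weight 1/18
Group by Z:
  weight(Z=0) = 1/18
  weight(Z=2) = 1/18
Total weight = 1/18 + 1/18 = 1/9
P(Z=0 | obs) = 1/18 / 1/9 = 1/2
P(Z=2 | obs) = 1/18 / 1/9 = 1/2

P(Z = 2 | obs) = 1/2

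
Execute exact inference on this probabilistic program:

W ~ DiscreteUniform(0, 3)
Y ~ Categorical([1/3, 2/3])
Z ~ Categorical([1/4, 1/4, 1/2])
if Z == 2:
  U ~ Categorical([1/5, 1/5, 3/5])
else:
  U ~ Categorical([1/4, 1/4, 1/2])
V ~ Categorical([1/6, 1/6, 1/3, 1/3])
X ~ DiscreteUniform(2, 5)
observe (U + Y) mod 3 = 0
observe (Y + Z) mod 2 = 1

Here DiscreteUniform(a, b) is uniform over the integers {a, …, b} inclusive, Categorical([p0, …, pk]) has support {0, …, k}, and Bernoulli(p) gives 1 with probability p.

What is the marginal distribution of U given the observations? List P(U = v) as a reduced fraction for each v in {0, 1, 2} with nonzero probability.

Enumerate traces; 192 have nonzero weight after conditioning:
  (W=0, Y=0, Z=1, U=0, V=0, X=2) weight 1/4608
  (W=0, Y=0, Z=1, U=0, V=0, X=3) weight 1/4608
  (W=0, Y=0, Z=1, U=0, V=0, X=4) weight 1/4608
  (W=0, Y=0, Z=1, U=0, V=0, X=5) weight 1/4608
  (W=0, Y=0, Z=1, U=0, V=1, X=2) weight 1/4608
  (W=0, Y=0, Z=1, U=0, V=1, X=3) weight 1/4608
  (W=0, Y=0, Z=1, U=0, V=1, X=4) weight 1/4608
  (W=0, Y=0, Z=1, U=0, V=1, X=5) weight 1/4608
  (W=0, Y=1, Z=0, U=2, V=0, X=2) weight 1/1152
  … 183 more
Group by U:
  weight(U=0) = 1/48
  weight(U=2) = 17/60
Total weight = 1/48 + 17/60 = 73/240
P(U=0 | obs) = 1/48 / 73/240 = 5/73
P(U=2 | obs) = 17/60 / 73/240 = 68/73

P(U=0) = 5/73, P(U=2) = 68/73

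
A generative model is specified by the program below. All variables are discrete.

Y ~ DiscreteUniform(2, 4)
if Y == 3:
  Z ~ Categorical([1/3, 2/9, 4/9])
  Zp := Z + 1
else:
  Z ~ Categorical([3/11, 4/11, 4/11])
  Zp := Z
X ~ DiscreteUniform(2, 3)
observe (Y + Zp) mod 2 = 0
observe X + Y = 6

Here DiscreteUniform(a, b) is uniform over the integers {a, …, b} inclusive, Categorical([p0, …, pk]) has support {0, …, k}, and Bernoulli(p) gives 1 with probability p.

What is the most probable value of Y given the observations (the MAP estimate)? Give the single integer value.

argmax_v P(Y = v | obs) = 3

Enumerate traces; 4 have nonzero weight after conditioning:
  (Y=3, Z=0, X=3) weight 1/18
  (Y=3, Z=2, X=3) weight 2/27
  (Y=4, Z=0, X=2) weight 1/22
  (Y=4, Z=2, X=2) weight 2/33
Group by Y:
  weight(Y=3) = 7/54
  weight(Y=4) = 7/66
Total weight = 7/54 + 7/66 = 70/297
P(Y=3 | obs) = 7/54 / 70/297 = 11/20
P(Y=4 | obs) = 7/66 / 70/297 = 9/20
argmax = 3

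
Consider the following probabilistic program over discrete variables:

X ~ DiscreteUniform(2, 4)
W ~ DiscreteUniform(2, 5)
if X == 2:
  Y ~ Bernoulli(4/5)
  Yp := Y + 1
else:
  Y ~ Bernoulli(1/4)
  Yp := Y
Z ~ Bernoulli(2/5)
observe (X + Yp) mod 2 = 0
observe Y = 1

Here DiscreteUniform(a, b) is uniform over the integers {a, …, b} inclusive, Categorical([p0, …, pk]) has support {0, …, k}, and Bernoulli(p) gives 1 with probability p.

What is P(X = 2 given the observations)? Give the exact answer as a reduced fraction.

P(X = 2 | obs) = 16/21

Enumerate traces; 16 have nonzero weight after conditioning:
  (X=2, W=2, Y=1, Z=0) weight 1/25
  (X=2, W=2, Y=1, Z=1) weight 2/75
  (X=2, W=3, Y=1, Z=0) weight 1/25
  (X=2, W=3, Y=1, Z=1) weight 2/75
  (X=2, W=4, Y=1, Z=0) weight 1/25
  (X=2, W=4, Y=1, Z=1) weight 2/75
  (X=2, W=5, Y=1, Z=0) weight 1/25
  (X=2, W=5, Y=1, Z=1) weight 2/75
  (X=3, W=2, Y=1, Z=0) weight 1/80
  … 7 more
Group by X:
  weight(X=2) = 4/15
  weight(X=3) = 1/12
Total weight = 4/15 + 1/12 = 7/20
P(X=2 | obs) = 4/15 / 7/20 = 16/21
P(X=3 | obs) = 1/12 / 7/20 = 5/21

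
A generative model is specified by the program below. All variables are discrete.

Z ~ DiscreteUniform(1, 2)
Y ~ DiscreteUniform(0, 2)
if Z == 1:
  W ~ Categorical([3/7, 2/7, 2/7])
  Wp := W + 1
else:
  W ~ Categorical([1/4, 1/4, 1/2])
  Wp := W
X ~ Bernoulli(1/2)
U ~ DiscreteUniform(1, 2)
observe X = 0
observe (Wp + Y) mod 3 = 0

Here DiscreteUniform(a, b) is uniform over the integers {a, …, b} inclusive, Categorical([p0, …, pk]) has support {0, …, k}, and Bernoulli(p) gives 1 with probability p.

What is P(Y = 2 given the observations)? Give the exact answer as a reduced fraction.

P(Y = 2 | obs) = 19/56

Enumerate traces; 12 have nonzero weight after conditioning:
  (Z=1, Y=0, W=2, X=0, U=1) weight 1/84
  (Z=1, Y=0, W=2, X=0, U=2) weight 1/84
  (Z=1, Y=1, W=1, X=0, U=1) weight 1/84
  (Z=1, Y=1, W=1, X=0, U=2) weight 1/84
  (Z=1, Y=2, W=0, X=0, U=1) weight 1/56
  (Z=1, Y=2, W=0, X=0, U=2) weight 1/56
  (Z=2, Y=0, W=0, X=0, U=1) weight 1/96
  (Z=2, Y=0, W=0, X=0, U=2) weight 1/96
  … 4 more
Group by Y:
  weight(Y=0) = 5/112
  weight(Y=1) = 11/168
  weight(Y=2) = 19/336
Total weight = 5/112 + 11/168 + 19/336 = 1/6
P(Y=0 | obs) = 5/112 / 1/6 = 15/56
P(Y=1 | obs) = 11/168 / 1/6 = 11/28
P(Y=2 | obs) = 19/336 / 1/6 = 19/56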